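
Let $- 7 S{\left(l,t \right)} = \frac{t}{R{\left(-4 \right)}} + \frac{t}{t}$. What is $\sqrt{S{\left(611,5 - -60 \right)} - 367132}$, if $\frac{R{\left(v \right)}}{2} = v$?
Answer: $\frac{i \sqrt{287830690}}{28} \approx 605.91 i$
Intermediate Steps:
$R{\left(v \right)} = 2 v$
$S{\left(l,t \right)} = - \frac{1}{7} + \frac{t}{56}$ ($S{\left(l,t \right)} = - \frac{\frac{t}{2 \left(-4\right)} + \frac{t}{t}}{7} = - \frac{\frac{t}{-8} + 1}{7} = - \frac{t \left(- \frac{1}{8}\right) + 1}{7} = - \frac{- \frac{t}{8} + 1}{7} = - \frac{1 - \frac{t}{8}}{7} = - \frac{1}{7} + \frac{t}{56}$)
$\sqrt{S{\left(611,5 - -60 \right)} - 367132} = \sqrt{\left(- \frac{1}{7} + \frac{5 - -60}{56}\right) - 367132} = \sqrt{\left(- \frac{1}{7} + \frac{5 + 60}{56}\right) - 367132} = \sqrt{\left(- \frac{1}{7} + \frac{1}{56} \cdot 65\right) - 367132} = \sqrt{\left(- \frac{1}{7} + \frac{65}{56}\right) - 367132} = \sqrt{\frac{57}{56} - 367132} = \sqrt{- \frac{20559335}{56}} = \frac{i \sqrt{287830690}}{28}$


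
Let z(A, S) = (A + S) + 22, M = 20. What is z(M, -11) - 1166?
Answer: -1135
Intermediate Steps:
z(A, S) = 22 + A + S
z(M, -11) - 1166 = (22 + 20 - 11) - 1166 = 31 - 1166 = -1135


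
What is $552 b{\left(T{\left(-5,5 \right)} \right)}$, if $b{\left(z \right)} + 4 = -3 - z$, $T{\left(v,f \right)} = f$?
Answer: $-6624$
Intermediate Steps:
$b{\left(z \right)} = -7 - z$ ($b{\left(z \right)} = -4 - \left(3 + z\right) = -7 - z$)
$552 b{\left(T{\left(-5,5 \right)} \right)} = 552 \left(-7 - 5\right) = 552 \left(-12\right) = -6624$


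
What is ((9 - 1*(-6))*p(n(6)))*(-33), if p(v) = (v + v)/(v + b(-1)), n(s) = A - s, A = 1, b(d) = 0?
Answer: -990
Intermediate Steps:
n(s) = 1 - s
p(v) = 2 (p(v) = (v + v)/(v + 0) = (2*v)/v = 2)
((9 - 1*(-6))*p(n(6)))*(-33) = ((9 - 1*(-6))*2)*(-33) = ((9 + 6)*2)*(-33) = (15*2)*(-33) = 30*(-33) = -990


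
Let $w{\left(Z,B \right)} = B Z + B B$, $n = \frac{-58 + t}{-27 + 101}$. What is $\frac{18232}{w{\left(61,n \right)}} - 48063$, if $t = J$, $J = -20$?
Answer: $- \frac{2091252617}{43251} \approx -48352.0$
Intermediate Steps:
$t = -20$
$n = - \frac{39}{37}$ ($n = \frac{-58 - 20}{-27 + 101} = - \frac{78}{74} = \left(-78\right) \frac{1}{74} = - \frac{39}{37} \approx -1.0541$)
$w{\left(Z,B \right)} = B^{2} + B Z$ ($w{\left(Z,B \right)} = B Z + B^{2} = B^{2} + B Z$)
$\frac{18232}{w{\left(61,n \right)}} - 48063 = \frac{18232}{\left(- \frac{39}{37}\right) \left(- \frac{39}{37} + 61\right)} - 48063 = \frac{18232}{\left(- \frac{39}{37}\right) \frac{2218}{37}} - 48063 = \frac{18232}{- \frac{86502}{1369}} - 48063 = 18232 \left(- \frac{1369}{86502}\right) - 48063 = - \frac{12479804}{43251} - 48063 = - \frac{2091252617}{43251}$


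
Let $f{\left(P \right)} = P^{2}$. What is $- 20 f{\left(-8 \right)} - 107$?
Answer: $-1387$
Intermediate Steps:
$- 20 f{\left(-8 \right)} - 107 = - 20 \left(-8\right)^{2} - 107 = \left(-20\right) 64 - 107 = -1280 - 107 = -1387$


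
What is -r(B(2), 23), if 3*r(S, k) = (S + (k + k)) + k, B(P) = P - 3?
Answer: -68/3 ≈ -22.667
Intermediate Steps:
B(P) = -3 + P
r(S, k) = k + S/3 (r(S, k) = ((S + (k + k)) + k)/3 = ((S + 2*k) + k)/3 = (S + 3*k)/3 = k + S/3)
-r(B(2), 23) = -(23 + (-3 + 2)/3) = -(23 + (1/3)*(-1)) = -(23 - 1/3) = -1*68/3 = -68/3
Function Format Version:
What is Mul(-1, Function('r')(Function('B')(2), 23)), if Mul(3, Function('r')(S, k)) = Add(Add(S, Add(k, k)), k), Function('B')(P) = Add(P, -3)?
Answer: Rational(-68, 3) ≈ -22.667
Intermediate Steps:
Function('B')(P) = Add(-3, P)
Function('r')(S, k) = Add(k, Mul(Rational(1, 3), S)) (Function('r')(S, k) = Mul(Rational(1, 3), Add(Add(S, Add(k, k)), k)) = Mul(Rational(1, 3), Add(Add(S, Mul(2, k)), k)) = Mul(Rational(1, 3), Add(S, Mul(3, k))) = Add(k, Mul(Rational(1, 3), S)))
Mul(-1, Function('r')(Function('B')(2), 23)) = Mul(-1, Add(23, Mul(Rational(1, 3), Add(-3, 2)))) = Mul(-1, Add(23, Mul(Rational(1, 3), -1))) = Mul(-1, Add(23, Rational(-1, 3))) = Mul(-1, Rational(68, 3)) = Rational(-68, 3)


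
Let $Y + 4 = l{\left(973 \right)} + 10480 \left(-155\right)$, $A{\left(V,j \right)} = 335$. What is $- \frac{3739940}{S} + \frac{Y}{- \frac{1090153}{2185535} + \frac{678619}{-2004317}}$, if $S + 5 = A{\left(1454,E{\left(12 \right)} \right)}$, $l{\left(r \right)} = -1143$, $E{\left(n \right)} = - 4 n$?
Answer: $\frac{233611781689305785341}{121049206299978} \approx 1.9299 \cdot 10^{6}$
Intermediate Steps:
$S = 330$ ($S = -5 + 335 = 330$)
$Y = -1625547$ ($Y = -4 + \left(-1143 + 10480 \left(-155\right)\right) = -4 - 1625543 = -1625547$)
$- \frac{3739940}{S} + \frac{Y}{- \frac{1090153}{2185535} + \frac{678619}{-2004317}} = - \frac{3739940}{330} - \frac{1625547}{- \frac{1090153}{2185535} + \frac{678619}{-2004317}} = \left(-3739940\right) \frac{1}{330} - \frac{1625547}{\left(-1090153\right) \frac{1}{2185535} + 678619 \left(- \frac{1}{2004317}\right)} = - \frac{373994}{33} - \frac{1625547}{- \frac{1090153}{2185535} - \frac{678619}{2004317}} = - \frac{373994}{33} - \frac{1625547}{- \frac{3668157766666}{4380504954595}} = - \frac{373994}{33} - - \frac{7120716687427038465}{3668157766666} = - \frac{373994}{33} + \frac{7120716687427038465}{3668157766666} = \frac{233611781689305785341}{121049206299978}$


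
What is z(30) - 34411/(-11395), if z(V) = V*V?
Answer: 10289911/11395 ≈ 903.02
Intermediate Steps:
z(V) = V**2
z(30) - 34411/(-11395) = 30**2 - 34411/(-11395) = 900 - 34411*(-1)/11395 = 900 - 1*(-34411/11395) = 900 + 34411/11395 = 10289911/11395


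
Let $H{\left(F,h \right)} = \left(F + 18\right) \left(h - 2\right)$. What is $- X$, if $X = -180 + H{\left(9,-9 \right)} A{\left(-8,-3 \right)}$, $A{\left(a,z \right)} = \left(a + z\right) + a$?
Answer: $-5463$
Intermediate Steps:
$H{\left(F,h \right)} = \left(-2 + h\right) \left(18 + F\right)$ ($H{\left(F,h \right)} = \left(18 + F\right) \left(-2 + h\right) = \left(-2 + h\right) \left(18 + F\right)$)
$A{\left(a,z \right)} = z + 2 a$
$X = 5463$ ($X = -180 + \left(-36 - 18 + 18 \left(-9\right) + 9 \left(-9\right)\right) \left(-3 + 2 \left(-8\right)\right) = -180 + \left(-36 - 18 - 162 - 81\right) \left(-3 - 16\right) = -180 - -5643 = -180 + 5643 = 5463$)
$- X = \left(-1\right) 5463 = -5463$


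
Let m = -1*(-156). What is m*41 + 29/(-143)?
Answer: 914599/143 ≈ 6395.8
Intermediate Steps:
m = 156
m*41 + 29/(-143) = 156*41 + 29/(-143) = 6396 + 29*(-1/143) = 6396 - 29/143 = 914599/143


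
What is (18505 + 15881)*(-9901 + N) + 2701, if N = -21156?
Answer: -1067923301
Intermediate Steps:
(18505 + 15881)*(-9901 + N) + 2701 = (18505 + 15881)*(-9901 - 21156) + 2701 = 34386*(-31057) + 2701 = -1067926002 + 2701 = -1067923301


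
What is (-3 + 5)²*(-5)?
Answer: -20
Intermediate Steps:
(-3 + 5)²*(-5) = 2²*(-5) = 4*(-5) = -20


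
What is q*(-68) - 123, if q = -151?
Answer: 10145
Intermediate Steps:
q*(-68) - 123 = -151*(-68) - 123 = 10268 - 123 = 10145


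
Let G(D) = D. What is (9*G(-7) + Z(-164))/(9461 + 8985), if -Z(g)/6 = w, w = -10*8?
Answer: 417/18446 ≈ 0.022607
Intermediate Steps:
w = -80
Z(g) = 480 (Z(g) = -6*(-80) = 480)
(9*G(-7) + Z(-164))/(9461 + 8985) = (9*(-7) + 480)/(9461 + 8985) = (-63 + 480)/18446 = 417*(1/18446) = 417/18446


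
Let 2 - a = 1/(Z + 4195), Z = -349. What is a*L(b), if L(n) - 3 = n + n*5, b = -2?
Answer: -23073/1282 ≈ -17.998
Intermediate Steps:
a = 7691/3846 (a = 2 - 1/(-349 + 4195) = 2 - 1/3846 = 7691/3846 ≈ 1.9997)
L(n) = 3 + 6*n (L(n) = 3 + (n + n*5) = 3 + (n + 5*n) = 3 + 6*n)
a*L(b) = 7691*(3 + 6*(-2))/3846 = 7691*(3 - 12)/3846 = (7691/3846)*(-9) = -23073/1282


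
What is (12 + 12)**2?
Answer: 576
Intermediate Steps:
(12 + 12)**2 = 24**2 = 576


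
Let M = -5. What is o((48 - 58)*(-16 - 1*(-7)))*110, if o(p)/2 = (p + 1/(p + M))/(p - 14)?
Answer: 84161/323 ≈ 260.56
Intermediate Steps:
o(p) = 2*(p + 1/(-5 + p))/(-14 + p) (o(p) = 2*((p + 1/(p - 5))/(p - 14)) = 2*((p + 1/(-5 + p))/(-14 + p)) = 2*(p + 1/(-5 + p))/(-14 + p))
o((48 - 58)*(-16 - 1*(-7)))*110 = (2*(1 + ((48 - 58)*(-16 - 1*(-7)))² - 5*(48 - 58)*(-16 - 1*(-7)))/(70 + ((48 - 58)*(-16 - 1*(-7)))² - 19*(48 - 58)*(-16 - 1*(-7))))*110 = (2*(1 + (-10*(-16 + 7))² - (-50)*(-16 + 7))/(70 + (-10*(-16 + 7))² - (-190)*(-16 + 7)))*110 = (2*(1 + (-10*(-9))² - (-50)*(-9))/(70 + (-10*(-9))² - (-190)*(-9)))*110 = (2*(1 + 90² - 5*90)/(70 + 90² - 19*90))*110 = (2*(1 + 8100 - 450)/(70 + 8100 - 1710))*110 = (2*7651/6460)*110 = (2*(1/6460)*7651)*110 = (7651/3230)*110 = 84161/323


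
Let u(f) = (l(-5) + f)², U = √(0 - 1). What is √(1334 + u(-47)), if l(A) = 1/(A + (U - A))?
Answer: √(3542 + 94*I) ≈ 59.52 + 0.7896*I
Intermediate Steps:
U = I (U = √(-1) = I ≈ 1.0*I)
l(A) = -I (l(A) = 1/(A + (I - A)) = 1/I = -I)
u(f) = (f - I)² (u(f) = (-I + f)² = (f - I)²)
√(1334 + u(-47)) = √(1334 + (-47 - I)²)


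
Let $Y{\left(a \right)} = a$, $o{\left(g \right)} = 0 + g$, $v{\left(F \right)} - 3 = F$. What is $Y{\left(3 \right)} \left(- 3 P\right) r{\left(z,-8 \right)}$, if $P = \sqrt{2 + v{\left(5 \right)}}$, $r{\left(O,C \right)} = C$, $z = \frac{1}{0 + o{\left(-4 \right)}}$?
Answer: $72 \sqrt{10} \approx 227.68$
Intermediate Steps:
$v{\left(F \right)} = 3 + F$
$o{\left(g \right)} = g$
$z = - \frac{1}{4}$ ($z = \frac{1}{0 - 4} = \frac{1}{-4} = - \frac{1}{4} \approx -0.25$)
$P = \sqrt{10}$ ($P = \sqrt{2 + \left(3 + 5\right)} = \sqrt{2 + 8} = \sqrt{10} \approx 3.1623$)
$Y{\left(3 \right)} \left(- 3 P\right) r{\left(z,-8 \right)} = 3 \left(- 3 \sqrt{10}\right) \left(-8\right) = - 9 \sqrt{10} \left(-8\right) = 72 \sqrt{10}$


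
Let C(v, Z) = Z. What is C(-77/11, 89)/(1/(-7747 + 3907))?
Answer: -341760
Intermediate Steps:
C(-77/11, 89)/(1/(-7747 + 3907)) = 89/(1/(-7747 + 3907)) = 89/(1/(-3840)) = 89/(-1/3840) = 89*(-3840) = -341760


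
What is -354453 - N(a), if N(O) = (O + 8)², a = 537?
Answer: -651478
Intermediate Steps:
N(O) = (8 + O)²
-354453 - N(a) = -354453 - (8 + 537)² = -354453 - 1*545² = -354453 - 1*297025 = -354453 - 297025 = -651478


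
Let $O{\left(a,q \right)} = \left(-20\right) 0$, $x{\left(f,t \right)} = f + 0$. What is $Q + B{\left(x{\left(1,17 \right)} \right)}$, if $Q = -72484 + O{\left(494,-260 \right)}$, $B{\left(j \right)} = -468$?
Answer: $-72952$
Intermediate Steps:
$x{\left(f,t \right)} = f$
$O{\left(a,q \right)} = 0$
$Q = -72484$ ($Q = -72484 + 0 = -72484$)
$Q + B{\left(x{\left(1,17 \right)} \right)} = -72484 - 468 = -72952$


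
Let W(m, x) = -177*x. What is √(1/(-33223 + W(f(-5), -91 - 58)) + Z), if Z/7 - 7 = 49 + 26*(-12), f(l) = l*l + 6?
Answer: I*√3363405074/1370 ≈ 42.332*I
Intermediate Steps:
f(l) = 6 + l² (f(l) = l² + 6 = 6 + l²)
Z = -1792 (Z = 49 + 7*(49 + 26*(-12)) = 49 + 7*(49 - 312) = 49 + 7*(-263) = 49 - 1841 = -1792)
√(1/(-33223 + W(f(-5), -91 - 58)) + Z) = √(1/(-33223 - 177*(-91 - 58)) - 1792) = √(1/(-33223 - 177*(-149)) - 1792) = √(1/(-33223 + 26373) - 1792) = √(1/(-6850) - 1792) = √(-1/6850 - 1792) = √(-12275201/6850) = I*√3363405074/1370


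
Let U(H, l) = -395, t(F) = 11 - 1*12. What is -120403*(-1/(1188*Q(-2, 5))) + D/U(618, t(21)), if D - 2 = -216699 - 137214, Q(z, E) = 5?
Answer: 85991621/93852 ≈ 916.25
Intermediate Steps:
t(F) = -1 (t(F) = 11 - 12 = -1)
D = -353911 (D = 2 + (-216699 - 137214) = 2 - 353913 = -353911)
-120403*(-1/(1188*Q(-2, 5))) + D/U(618, t(21)) = -120403/(-18*5*66) - 353911/(-395) = -120403/((-90*66)) - 353911*(-1/395) = -120403/(-5940) + 353911/395 = -120403*(-1/5940) + 353911/395 = 120403/5940 + 353911/395 = 85991621/93852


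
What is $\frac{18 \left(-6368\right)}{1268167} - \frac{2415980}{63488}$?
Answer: $- \frac{767785839293}{20128346624} \approx -38.145$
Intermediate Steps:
$\frac{18 \left(-6368\right)}{1268167} - \frac{2415980}{63488} = \left(-114624\right) \frac{1}{1268167} - \frac{603995}{15872} = - \frac{114624}{1268167} - \frac{603995}{15872} = - \frac{767785839293}{20128346624}$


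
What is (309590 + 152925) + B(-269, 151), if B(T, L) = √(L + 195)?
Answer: 462515 + √346 ≈ 4.6253e+5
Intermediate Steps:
B(T, L) = √(195 + L)
(309590 + 152925) + B(-269, 151) = (309590 + 152925) + √(195 + 151) = 462515 + √346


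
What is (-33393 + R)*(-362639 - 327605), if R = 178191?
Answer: -99945950712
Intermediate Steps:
(-33393 + R)*(-362639 - 327605) = (-33393 + 178191)*(-362639 - 327605) = 144798*(-690244) = -99945950712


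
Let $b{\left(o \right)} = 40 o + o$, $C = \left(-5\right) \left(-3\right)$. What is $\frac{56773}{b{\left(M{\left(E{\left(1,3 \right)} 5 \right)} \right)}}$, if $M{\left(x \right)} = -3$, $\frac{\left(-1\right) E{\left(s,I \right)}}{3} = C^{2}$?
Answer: $- \frac{56773}{123} \approx -461.57$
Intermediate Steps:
$C = 15$
$E{\left(s,I \right)} = -675$ ($E{\left(s,I \right)} = - 3 \cdot 15^{2} = \left(-3\right) 225 = -675$)
$b{\left(o \right)} = 41 o$
$\frac{56773}{b{\left(M{\left(E{\left(1,3 \right)} 5 \right)} \right)}} = \frac{56773}{41 \left(-3\right)} = \frac{56773}{-123} = 56773 \left(- \frac{1}{123}\right) = - \frac{56773}{123}$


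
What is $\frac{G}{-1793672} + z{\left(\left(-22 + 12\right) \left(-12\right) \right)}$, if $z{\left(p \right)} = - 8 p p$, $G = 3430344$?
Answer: $- \frac{25829305593}{224209} \approx -1.152 \cdot 10^{5}$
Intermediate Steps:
$z{\left(p \right)} = - 8 p^{2}$
$\frac{G}{-1793672} + z{\left(\left(-22 + 12\right) \left(-12\right) \right)} = \frac{3430344}{-1793672} - 8 \left(\left(-22 + 12\right) \left(-12\right)\right)^{2} = 3430344 \left(- \frac{1}{1793672}\right) - 8 \left(\left(-10\right) \left(-12\right)\right)^{2} = - \frac{428793}{224209} - 8 \cdot 120^{2} = - \frac{428793}{224209} - 115200 = - \frac{25829305593}{224209}$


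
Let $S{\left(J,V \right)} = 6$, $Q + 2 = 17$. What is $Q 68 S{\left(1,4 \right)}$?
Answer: $6120$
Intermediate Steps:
$Q = 15$ ($Q = -2 + 17 = 15$)
$Q 68 S{\left(1,4 \right)} = 15 \cdot 68 \cdot 6 = 1020 \cdot 6 = 6120$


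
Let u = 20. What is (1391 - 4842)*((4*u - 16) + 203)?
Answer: -921417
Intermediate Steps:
(1391 - 4842)*((4*u - 16) + 203) = (1391 - 4842)*((4*20 - 16) + 203) = -3451*((80 - 16) + 203) = -3451*(64 + 203) = -3451*267 = -921417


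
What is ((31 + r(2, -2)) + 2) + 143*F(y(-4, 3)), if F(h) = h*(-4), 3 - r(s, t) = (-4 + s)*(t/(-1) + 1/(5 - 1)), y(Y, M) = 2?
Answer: -2207/2 ≈ -1103.5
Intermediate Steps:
r(s, t) = 3 - (-4 + s)*(1/4 - t) (r(s, t) = 3 - (-4 + s)*(t/(-1) + 1/(5 - 1)) = 3 - (-4 + s)*(t*(-1) + 1/4) = 3 - (-4 + s)*(-t + 1/4) = 3 - (-4 + s)*(1/4 - t))
F(h) = -4*h
((31 + r(2, -2)) + 2) + 143*F(y(-4, 3)) = ((31 + (4 - 4*(-2) - 1/4*2 + 2*(-2))) + 2) + 143*(-4*2) = ((31 + (4 + 8 - 1/2 - 4)) + 2) + 143*(-8) = ((31 + 15/2) + 2) - 1144 = (77/2 + 2) - 1144 = 81/2 - 1144 = -2207/2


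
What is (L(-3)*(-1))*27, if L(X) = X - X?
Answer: 0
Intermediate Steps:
L(X) = 0
(L(-3)*(-1))*27 = (0*(-1))*27 = 0*27 = 0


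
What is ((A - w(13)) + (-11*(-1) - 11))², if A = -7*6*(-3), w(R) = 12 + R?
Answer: 10201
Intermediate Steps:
A = 126 (A = -42*(-3) = 126)
((A - w(13)) + (-11*(-1) - 11))² = ((126 - (12 + 13)) + (-11*(-1) - 11))² = ((126 - 1*25) + (11 - 11))² = ((126 - 25) + 0)² = (101 + 0)² = 101² = 10201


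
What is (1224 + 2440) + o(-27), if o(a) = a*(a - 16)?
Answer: 4825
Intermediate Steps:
o(a) = a*(-16 + a)
(1224 + 2440) + o(-27) = (1224 + 2440) - 27*(-16 - 27) = 3664 - 27*(-43) = 3664 + 1161 = 4825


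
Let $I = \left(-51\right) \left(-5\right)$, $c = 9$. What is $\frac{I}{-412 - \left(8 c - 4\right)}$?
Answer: $- \frac{17}{32} \approx -0.53125$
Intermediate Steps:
$I = 255$
$\frac{I}{-412 - \left(8 c - 4\right)} = \frac{255}{-412 - \left(8 \cdot 9 - 4\right)} = \frac{255}{-412 - \left(72 - 4\right)} = \frac{255}{-412 - 68} = \frac{255}{-480} = 255 \left(- \frac{1}{480}\right) = - \frac{17}{32}$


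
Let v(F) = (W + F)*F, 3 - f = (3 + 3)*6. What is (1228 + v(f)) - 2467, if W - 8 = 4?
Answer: -546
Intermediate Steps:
W = 12 (W = 8 + 4 = 12)
f = -33 (f = 3 - (3 + 3)*6 = 3 - 6*6 = 3 - 1*36 = 3 - 36 = -33)
v(F) = F*(12 + F) (v(F) = (12 + F)*F = F*(12 + F))
(1228 + v(f)) - 2467 = (1228 - 33*(12 - 33)) - 2467 = (1228 - 33*(-21)) - 2467 = (1228 + 693) - 2467 = 1921 - 2467 = -546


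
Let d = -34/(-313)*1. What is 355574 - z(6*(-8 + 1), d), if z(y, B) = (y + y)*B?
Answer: 111297518/313 ≈ 3.5558e+5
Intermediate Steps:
d = 34/313 (d = -34*(-1/313)*1 = (34/313)*1 = 34/313 ≈ 0.10863)
z(y, B) = 2*B*y (z(y, B) = (2*y)*B = 2*B*y)
355574 - z(6*(-8 + 1), d) = 355574 - 2*34*6*(-8 + 1)/313 = 355574 - 2*34*6*(-7)/313 = 355574 - 2*34*(-42)/313 = 355574 - 1*(-2856/313) = 355574 + 2856/313 = 111297518/313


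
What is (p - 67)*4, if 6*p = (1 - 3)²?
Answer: -796/3 ≈ -265.33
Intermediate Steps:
p = ⅔ (p = (1 - 3)²/6 = (⅙)*(-2)² = (⅙)*4 = ⅔ ≈ 0.66667)
(p - 67)*4 = (⅔ - 67)*4 = -199/3*4 = -796/3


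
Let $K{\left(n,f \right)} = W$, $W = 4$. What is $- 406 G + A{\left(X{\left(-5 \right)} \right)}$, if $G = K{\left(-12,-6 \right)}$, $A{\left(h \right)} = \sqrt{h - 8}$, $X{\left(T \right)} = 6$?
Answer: $-1624 + i \sqrt{2} \approx -1624.0 + 1.4142 i$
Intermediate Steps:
$K{\left(n,f \right)} = 4$
$A{\left(h \right)} = \sqrt{-8 + h}$
$G = 4$
$- 406 G + A{\left(X{\left(-5 \right)} \right)} = \left(-406\right) 4 + \sqrt{-8 + 6} = -1624 + \sqrt{-2} = -1624 + i \sqrt{2}$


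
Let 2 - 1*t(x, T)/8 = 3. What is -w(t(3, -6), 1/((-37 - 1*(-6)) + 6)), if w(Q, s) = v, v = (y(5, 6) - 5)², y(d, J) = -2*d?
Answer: -225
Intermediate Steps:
t(x, T) = -8 (t(x, T) = 16 - 8*3 = 16 - 24 = -8)
v = 225 (v = (-2*5 - 5)² = (-10 - 5)² = (-15)² = 225)
w(Q, s) = 225
-w(t(3, -6), 1/((-37 - 1*(-6)) + 6)) = -1*225 = -225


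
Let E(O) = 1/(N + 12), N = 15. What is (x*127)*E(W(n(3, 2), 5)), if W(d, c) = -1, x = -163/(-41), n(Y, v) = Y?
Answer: 20701/1107 ≈ 18.700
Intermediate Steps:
x = 163/41 (x = -163*(-1/41) = 163/41 ≈ 3.9756)
E(O) = 1/27 (E(O) = 1/(15 + 12) = 1/27)
(x*127)*E(W(n(3, 2), 5)) = ((163/41)*127)*(1/27) = (20701/41)*(1/27) = 20701/1107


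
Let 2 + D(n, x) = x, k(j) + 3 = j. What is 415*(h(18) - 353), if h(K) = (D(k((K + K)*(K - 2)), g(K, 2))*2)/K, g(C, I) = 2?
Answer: -146495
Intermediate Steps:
k(j) = -3 + j
D(n, x) = -2 + x
h(K) = 0 (h(K) = ((-2 + 2)*2)/K = (0*2)/K = 0/K = 0)
415*(h(18) - 353) = 415*(0 - 353) = 415*(-353) = -146495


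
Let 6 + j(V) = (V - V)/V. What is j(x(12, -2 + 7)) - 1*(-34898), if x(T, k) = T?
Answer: 34892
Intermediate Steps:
j(V) = -6 (j(V) = -6 + (V - V)/V = -6 + 0/V = -6 + 0 = -6)
j(x(12, -2 + 7)) - 1*(-34898) = -6 - 1*(-34898) = -6 + 34898 = 34892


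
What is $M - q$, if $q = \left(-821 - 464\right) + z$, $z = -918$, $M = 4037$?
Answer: $6240$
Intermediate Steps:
$q = -2203$ ($q = \left(-821 - 464\right) - 918 = -1285 - 918 = -2203$)
$M - q = 4037 - -2203 = 4037 + 2203 = 6240$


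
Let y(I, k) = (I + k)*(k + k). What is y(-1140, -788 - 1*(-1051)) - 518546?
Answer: -979848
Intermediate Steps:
y(I, k) = 2*k*(I + k) (y(I, k) = (I + k)*(2*k) = 2*k*(I + k))
y(-1140, -788 - 1*(-1051)) - 518546 = 2*(-788 - 1*(-1051))*(-1140 + (-788 - 1*(-1051))) - 518546 = 2*(-788 + 1051)*(-1140 + (-788 + 1051)) - 518546 = 2*263*(-1140 + 263) - 518546 = 2*263*(-877) - 518546 = -461302 - 518546 = -979848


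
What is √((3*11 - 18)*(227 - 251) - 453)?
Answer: I*√813 ≈ 28.513*I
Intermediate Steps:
√((3*11 - 18)*(227 - 251) - 453) = √((33 - 18)*(-24) - 453) = √(15*(-24) - 453) = √(-360 - 453) = √(-813) = I*√813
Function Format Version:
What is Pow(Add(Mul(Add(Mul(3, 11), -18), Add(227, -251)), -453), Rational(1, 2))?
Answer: Mul(I, Pow(813, Rational(1, 2))) ≈ Mul(28.513, I)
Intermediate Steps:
Pow(Add(Mul(Add(Mul(3, 11), -18), Add(227, -251)), -453), Rational(1, 2)) = Pow(Add(Mul(Add(33, -18), -24), -453), Rational(1, 2)) = Pow(Add(Mul(15, -24), -453), Rational(1, 2)) = Pow(Add(-360, -453), Rational(1, 2)) = Pow(-813, Rational(1, 2)) = Mul(I, Pow(813, Rational(1, 2)))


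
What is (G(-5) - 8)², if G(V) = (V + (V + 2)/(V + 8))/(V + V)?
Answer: 1369/25 ≈ 54.760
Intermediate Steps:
G(V) = (V + (2 + V)/(8 + V))/(2*V) (G(V) = (V + (2 + V)/(8 + V))/((2*V)) = (V + (2 + V)/(8 + V))*(1/(2*V)) = (V + (2 + V)/(8 + V))/(2*V))
(G(-5) - 8)² = ((½)*(2 + (-5)² + 9*(-5))/(-5*(8 - 5)) - 8)² = ((½)*(-⅕)*(2 + 25 - 45)/3 - 8)² = ((½)*(-⅕)*(⅓)*(-18) - 8)² = (⅗ - 8)² = (-37/5)² = 1369/25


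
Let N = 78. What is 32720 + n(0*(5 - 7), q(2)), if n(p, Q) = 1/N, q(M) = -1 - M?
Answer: 2552161/78 ≈ 32720.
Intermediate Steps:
n(p, Q) = 1/78
32720 + n(0*(5 - 7), q(2)) = 32720 + 1/78 = 2552161/78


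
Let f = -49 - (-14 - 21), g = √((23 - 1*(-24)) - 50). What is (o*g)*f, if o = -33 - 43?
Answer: 1064*I*√3 ≈ 1842.9*I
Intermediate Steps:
g = I*√3 (g = √((23 + 24) - 50) = √(47 - 50) = √(-3) = I*√3 ≈ 1.732*I)
f = -14 (f = -49 - 1*(-35) = -49 + 35 = -14)
o = -76
(o*g)*f = -76*I*√3*(-14) = 1064*I*√3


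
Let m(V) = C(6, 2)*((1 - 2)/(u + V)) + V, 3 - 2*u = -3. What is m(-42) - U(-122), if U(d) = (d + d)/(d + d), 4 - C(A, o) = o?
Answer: -1675/39 ≈ -42.949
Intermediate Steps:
u = 3 (u = 3/2 - 1/2*(-3) = 3/2 + 3/2 = 3)
C(A, o) = 4 - o
U(d) = 1 (U(d) = (2*d)/((2*d)) = (2*d)*(1/(2*d)) = 1)
m(V) = V - 2/(3 + V) (m(V) = (4 - 1*2)*((1 - 2)/(3 + V)) + V = (4 - 2)*(-1/(3 + V)) + V = 2*(-1/(3 + V)) + V = -2/(3 + V) + V = V - 2/(3 + V))
m(-42) - U(-122) = (-2 + (-42)**2 + 3*(-42))/(3 - 42) - 1*1 = (-2 + 1764 - 126)/(-39) - 1 = -1/39*1636 - 1 = -1636/39 - 1 = -1675/39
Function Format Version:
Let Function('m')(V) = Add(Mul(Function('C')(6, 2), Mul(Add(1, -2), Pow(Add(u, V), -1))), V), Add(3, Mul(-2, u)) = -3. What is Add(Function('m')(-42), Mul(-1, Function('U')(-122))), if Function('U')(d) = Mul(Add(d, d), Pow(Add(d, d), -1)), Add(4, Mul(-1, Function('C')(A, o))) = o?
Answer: Rational(-1675, 39) ≈ -42.949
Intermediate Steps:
u = 3 (u = Add(Rational(3, 2), Mul(Rational(-1, 2), -3)) = Add(Rational(3, 2), Rational(3, 2)) = 3)
Function('C')(A, o) = Add(4, Mul(-1, o))
Function('U')(d) = 1 (Function('U')(d) = Mul(Mul(2, d), Pow(Mul(2, d), -1)) = Mul(Mul(2, d), Mul(Rational(1, 2), Pow(d, -1))) = 1)
Function('m')(V) = Add(V, Mul(-2, Pow(Add(3, V), -1))) (Function('m')(V) = Add(Mul(Add(4, Mul(-1, 2)), Mul(Add(1, -2), Pow(Add(3, V), -1))), V) = Add(Mul(Add(4, -2), Mul(-1, Pow(Add(3, V), -1))), V) = Add(Mul(2, Mul(-1, Pow(Add(3, V), -1))), V) = Add(Mul(-2, Pow(Add(3, V), -1)), V) = Add(V, Mul(-2, Pow(Add(3, V), -1))))
Add(Function('m')(-42), Mul(-1, Function('U')(-122))) = Add(Mul(Pow(Add(3, -42), -1), Add(-2, Pow(-42, 2), Mul(3, -42))), Mul(-1, 1)) = Add(Mul(Pow(-39, -1), Add(-2, 1764, -126)), -1) = Add(Mul(Rational(-1, 39), 1636), -1) = Add(Rational(-1636, 39), -1) = Rational(-1675, 39)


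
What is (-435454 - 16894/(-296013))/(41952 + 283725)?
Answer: -128900028008/96404625801 ≈ -1.3371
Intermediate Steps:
(-435454 - 16894/(-296013))/(41952 + 283725) = (-435454 - 16894*(-1/296013))/325677 = (-435454 + 16894/296013)*(1/325677) = -128900028008/296013*1/325677 = -128900028008/96404625801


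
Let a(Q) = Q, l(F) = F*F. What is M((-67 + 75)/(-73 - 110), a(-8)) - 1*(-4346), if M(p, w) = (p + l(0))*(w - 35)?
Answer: 795662/183 ≈ 4347.9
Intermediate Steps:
l(F) = F²
M(p, w) = p*(-35 + w) (M(p, w) = (p + 0²)*(w - 35) = (p + 0)*(-35 + w) = p*(-35 + w))
M((-67 + 75)/(-73 - 110), a(-8)) - 1*(-4346) = ((-67 + 75)/(-73 - 110))*(-35 - 8) - 1*(-4346) = (8/(-183))*(-43) + 4346 = (8*(-1/183))*(-43) + 4346 = -8/183*(-43) + 4346 = 344/183 + 4346 = 795662/183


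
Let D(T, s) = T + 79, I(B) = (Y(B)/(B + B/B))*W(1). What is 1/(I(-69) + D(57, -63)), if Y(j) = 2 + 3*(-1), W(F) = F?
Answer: 68/9249 ≈ 0.0073521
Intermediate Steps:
Y(j) = -1 (Y(j) = 2 - 3 = -1)
I(B) = -1/(1 + B) (I(B) = (-1/(B + B/B))*1 = (-1/(B + 1))*1 = (-1/(1 + B))*1 = -1/(1 + B)*1 = -1/(1 + B))
D(T, s) = 79 + T
1/(I(-69) + D(57, -63)) = 1/(-1/(1 - 69) + (79 + 57)) = 1/(-1/(-68) + 136) = 1/(-1*(-1/68) + 136) = 1/(1/68 + 136) = 1/(9249/68) = 68/9249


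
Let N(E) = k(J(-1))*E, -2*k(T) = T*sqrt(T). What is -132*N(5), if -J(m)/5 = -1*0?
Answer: 0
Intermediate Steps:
J(m) = 0 (J(m) = -(-5)*0 = -5*0 = 0)
k(T) = -T**(3/2)/2 (k(T) = -T*sqrt(T)/2 = -T**(3/2)/2)
N(E) = 0 (N(E) = (-0**(3/2)/2)*E = (-1/2*0)*E = 0*E = 0)
-132*N(5) = -132*0 = 0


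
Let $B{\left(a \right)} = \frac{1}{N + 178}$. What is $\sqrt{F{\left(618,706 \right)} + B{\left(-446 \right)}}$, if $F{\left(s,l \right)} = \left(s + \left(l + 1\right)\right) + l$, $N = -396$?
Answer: $\frac{\sqrt{96521026}}{218} \approx 45.067$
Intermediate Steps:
$F{\left(s,l \right)} = 1 + s + 2 l$ ($F{\left(s,l \right)} = \left(s + \left(1 + l\right)\right) + l = \left(1 + l + s\right) + l = 1 + s + 2 l$)
$B{\left(a \right)} = - \frac{1}{218}$ ($B{\left(a \right)} = \frac{1}{-396 + 178} = \frac{1}{-218} = - \frac{1}{218}$)
$\sqrt{F{\left(618,706 \right)} + B{\left(-446 \right)}} = \sqrt{\left(1 + 618 + 2 \cdot 706\right) - \frac{1}{218}} = \sqrt{\left(1 + 618 + 1412\right) - \frac{1}{218}} = \sqrt{2031 - \frac{1}{218}} = \sqrt{\frac{442757}{218}} = \frac{\sqrt{96521026}}{218}$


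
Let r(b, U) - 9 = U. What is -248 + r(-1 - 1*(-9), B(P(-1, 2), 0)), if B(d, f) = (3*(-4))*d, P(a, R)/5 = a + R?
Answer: -299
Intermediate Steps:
P(a, R) = 5*R + 5*a (P(a, R) = 5*(a + R) = 5*(R + a) = 5*R + 5*a)
B(d, f) = -12*d
r(b, U) = 9 + U
-248 + r(-1 - 1*(-9), B(P(-1, 2), 0)) = -248 + (9 - 12*(5*2 + 5*(-1))) = -248 + (9 - 12*(10 - 5)) = -248 + (9 - 12*5) = -248 + (9 - 60) = -248 - 51 = -299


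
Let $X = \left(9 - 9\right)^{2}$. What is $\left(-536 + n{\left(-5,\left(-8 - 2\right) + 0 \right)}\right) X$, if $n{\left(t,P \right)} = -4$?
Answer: $0$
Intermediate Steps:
$X = 0$ ($X = 0^{2} = 0$)
$\left(-536 + n{\left(-5,\left(-8 - 2\right) + 0 \right)}\right) X = \left(-536 - 4\right) 0 = \left(-540\right) 0 = 0$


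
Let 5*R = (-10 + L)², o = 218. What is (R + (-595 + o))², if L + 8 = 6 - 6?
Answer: 2436721/25 ≈ 97469.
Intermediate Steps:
L = -8 (L = -8 + (6 - 6) = -8 + 0 = -8)
R = 324/5 (R = (-10 - 8)²/5 = (⅕)*(-18)² = (⅕)*324 = 324/5 ≈ 64.800)
(R + (-595 + o))² = (324/5 + (-595 + 218))² = (324/5 - 377)² = (-1561/5)² = 2436721/25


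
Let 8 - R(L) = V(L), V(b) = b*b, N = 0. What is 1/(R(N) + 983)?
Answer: 1/991 ≈ 0.0010091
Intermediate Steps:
V(b) = b²
R(L) = 8 - L²
1/(R(N) + 983) = 1/((8 - 1*0²) + 983) = 1/((8 - 1*0) + 983) = 1/((8 + 0) + 983) = 1/(8 + 983) = 1/991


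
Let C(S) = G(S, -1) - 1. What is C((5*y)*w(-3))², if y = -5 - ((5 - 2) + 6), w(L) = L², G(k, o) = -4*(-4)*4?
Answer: 3969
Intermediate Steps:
G(k, o) = 64 (G(k, o) = 16*4 = 64)
y = -14 (y = -5 - (3 + 6) = -5 - 1*9 = -5 - 9 = -14)
C(S) = 63 (C(S) = 64 - 1 = 63)
C((5*y)*w(-3))² = 63² = 3969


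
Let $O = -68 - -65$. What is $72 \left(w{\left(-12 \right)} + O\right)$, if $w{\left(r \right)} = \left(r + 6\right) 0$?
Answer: $-216$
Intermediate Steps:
$w{\left(r \right)} = 0$ ($w{\left(r \right)} = \left(6 + r\right) 0 = 0$)
$O = -3$ ($O = -68 + 65 = -3$)
$72 \left(w{\left(-12 \right)} + O\right) = 72 \left(0 - 3\right) = 72 \left(-3\right) = -216$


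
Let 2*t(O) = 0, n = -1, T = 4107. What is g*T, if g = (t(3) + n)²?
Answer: 4107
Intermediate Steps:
t(O) = 0 (t(O) = (½)*0 = 0)
g = 1 (g = (0 - 1)² = (-1)² = 1)
g*T = 1*4107 = 4107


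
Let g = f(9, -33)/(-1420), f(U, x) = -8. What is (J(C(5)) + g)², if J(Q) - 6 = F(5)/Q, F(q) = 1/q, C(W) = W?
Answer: 115154361/3150625 ≈ 36.550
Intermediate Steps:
J(Q) = 6 + 1/(5*Q)
g = 2/355 (g = -8/(-1420) = -8*(-1/1420) = 2/355 ≈ 0.0056338)
(J(C(5)) + g)² = ((6 + (⅕)/5) + 2/355)² = ((6 + (⅕)*(⅕)) + 2/355)² = ((6 + 1/25) + 2/355)² = (151/25 + 2/355)² = (10731/1775)² = 115154361/3150625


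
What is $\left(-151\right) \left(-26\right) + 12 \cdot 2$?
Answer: $3950$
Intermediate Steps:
$\left(-151\right) \left(-26\right) + 12 \cdot 2 = 3926 + 24 = 3950$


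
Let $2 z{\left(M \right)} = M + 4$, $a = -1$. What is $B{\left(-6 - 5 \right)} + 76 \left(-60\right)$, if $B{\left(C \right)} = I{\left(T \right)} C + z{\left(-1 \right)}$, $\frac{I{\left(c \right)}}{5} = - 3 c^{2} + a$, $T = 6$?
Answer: $\frac{2873}{2} \approx 1436.5$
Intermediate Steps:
$z{\left(M \right)} = 2 + \frac{M}{2}$ ($z{\left(M \right)} = \frac{M + 4}{2} = \frac{4 + M}{2} = 2 + \frac{M}{2}$)
$I{\left(c \right)} = -5 - 15 c^{2}$ ($I{\left(c \right)} = 5 \left(- 3 c^{2} - 1\right) = 5 \left(-1 - 3 c^{2}\right) = -5 - 15 c^{2}$)
$B{\left(C \right)} = \frac{3}{2} - 545 C$ ($B{\left(C \right)} = \left(-5 - 15 \cdot 6^{2}\right) C + \left(2 + \frac{1}{2} \left(-1\right)\right) = \left(-5 - 540\right) C + \left(2 - \frac{1}{2}\right) = \left(-5 - 540\right) C + \frac{3}{2} = - 545 C + \frac{3}{2} = \frac{3}{2} - 545 C$)
$B{\left(-6 - 5 \right)} + 76 \left(-60\right) = \left(\frac{3}{2} - 545 \left(-6 - 5\right)\right) + 76 \left(-60\right) = \left(\frac{3}{2} - 545 \left(-6 - 5\right)\right) - 4560 = \left(\frac{3}{2} - -5995\right) - 4560 = \left(\frac{3}{2} + 5995\right) - 4560 = \frac{11993}{2} - 4560 = \frac{2873}{2}$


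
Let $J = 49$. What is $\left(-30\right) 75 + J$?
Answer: $-2201$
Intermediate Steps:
$\left(-30\right) 75 + J = \left(-30\right) 75 + 49 = -2250 + 49 = -2201$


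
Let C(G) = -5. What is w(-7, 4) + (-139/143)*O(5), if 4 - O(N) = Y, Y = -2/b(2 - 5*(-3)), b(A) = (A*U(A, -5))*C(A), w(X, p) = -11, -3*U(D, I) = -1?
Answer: -180131/12155 ≈ -14.820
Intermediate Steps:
U(D, I) = 1/3 (U(D, I) = -1/3*(-1) = 1/3)
b(A) = -5*A/3 (b(A) = (A*(1/3))*(-5) = (A/3)*(-5) = -5*A/3)
Y = 6/85 (Y = -2*(-3/(5*(2 - 5*(-3)))) = -2*(-3/(5*(2 + 15))) = -2/((-5/3*17)) = -2/(-85/3) = -2*(-3/85) = 6/85 ≈ 0.070588)
O(N) = 334/85 (O(N) = 4 - 1*6/85 = 4 - 6/85 = 334/85)
w(-7, 4) + (-139/143)*O(5) = -11 - 139/143*(334/85) = -11 - 139*1/143*(334/85) = -11 - 139/143*334/85 = -11 - 46426/12155 = -180131/12155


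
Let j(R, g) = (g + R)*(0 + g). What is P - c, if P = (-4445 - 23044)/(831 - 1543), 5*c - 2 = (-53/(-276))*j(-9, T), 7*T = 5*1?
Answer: 462622861/12036360 ≈ 38.435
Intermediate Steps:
T = 5/7 (T = (5*1)/7 = (⅐)*5 = 5/7 ≈ 0.71429)
j(R, g) = g*(R + g) (j(R, g) = (R + g)*g = g*(R + g))
c = 5839/33810 (c = ⅖ + ((-53/(-276))*(5*(-9 + 5/7)/7))/5 = ⅖ + ((-53*(-1/276))*((5/7)*(-58/7)))/5 = ⅖ + ((53/276)*(-290/49))/5 = ⅖ + (⅕)*(-7685/6762) = ⅖ - 1537/6762 = 5839/33810 ≈ 0.17270)
P = 27489/712 (P = -27489/(-712) = -27489*(-1/712) = 27489/712 ≈ 38.608)
P - c = 27489/712 - 1*5839/33810 = 27489/712 - 5839/33810 = 462622861/12036360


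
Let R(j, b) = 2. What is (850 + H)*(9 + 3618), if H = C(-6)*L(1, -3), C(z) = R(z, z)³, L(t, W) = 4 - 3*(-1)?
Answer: 3286062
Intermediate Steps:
L(t, W) = 7 (L(t, W) = 4 + 3 = 7)
C(z) = 8 (C(z) = 2³ = 8)
H = 56 (H = 8*7 = 56)
(850 + H)*(9 + 3618) = (850 + 56)*(9 + 3618) = 906*3627 = 3286062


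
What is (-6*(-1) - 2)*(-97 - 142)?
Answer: -956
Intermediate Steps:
(-6*(-1) - 2)*(-97 - 142) = (6 - 2)*(-239) = 4*(-239) = -956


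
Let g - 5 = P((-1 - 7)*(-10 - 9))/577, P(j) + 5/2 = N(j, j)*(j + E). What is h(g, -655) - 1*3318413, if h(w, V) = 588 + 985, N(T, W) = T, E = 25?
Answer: -3316840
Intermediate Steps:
P(j) = -5/2 + j*(25 + j) (P(j) = -5/2 + j*(j + 25) = -5/2 + j*(25 + j))
g = 59573/1154 (g = 5 + (-5/2 + ((-1 - 7)*(-10 - 9))² + 25*((-1 - 7)*(-10 - 9)))/577 = 5 + (-5/2 + (-8*(-19))² + 25*(-8*(-19)))*(1/577) = 5 + (-5/2 + 152² + 25*152)*(1/577) = 5 + (-5/2 + 23104 + 3800)*(1/577) = 5 + (53803/2)*(1/577) = 5 + 53803/1154 = 59573/1154 ≈ 51.623)
h(w, V) = 1573
h(g, -655) - 1*3318413 = 1573 - 1*3318413 = 1573 - 3318413 = -3316840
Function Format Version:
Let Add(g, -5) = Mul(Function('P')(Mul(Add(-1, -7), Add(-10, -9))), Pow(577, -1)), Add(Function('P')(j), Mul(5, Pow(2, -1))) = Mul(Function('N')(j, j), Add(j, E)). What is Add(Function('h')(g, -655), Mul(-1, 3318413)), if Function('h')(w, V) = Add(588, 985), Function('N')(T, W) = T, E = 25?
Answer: -3316840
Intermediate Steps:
Function('P')(j) = Add(Rational(-5, 2), Mul(j, Add(25, j))) (Function('P')(j) = Add(Rational(-5, 2), Mul(j, Add(j, 25))) = Add(Rational(-5, 2), Mul(j, Add(25, j))))
g = Rational(59573, 1154) (g = Add(5, Mul(Add(Rational(-5, 2), Pow(Mul(Add(-1, -7), Add(-10, -9)), 2), Mul(25, Mul(Add(-1, -7), Add(-10, -9)))), Pow(577, -1))) = Add(5, Mul(Add(Rational(-5, 2), Pow(Mul(-8, -19), 2), Mul(25, Mul(-8, -19))), Rational(1, 577))) = Add(5, Mul(Add(Rational(-5, 2), Pow(152, 2), Mul(25, 152)), Rational(1, 577))) = Add(5, Mul(Add(Rational(-5, 2), 23104, 3800), Rational(1, 577))) = Add(5, Mul(Rational(53803, 2), Rational(1, 577))) = Add(5, Rational(53803, 1154)) = Rational(59573, 1154) ≈ 51.623)
Function('h')(w, V) = 1573
Add(Function('h')(g, -655), Mul(-1, 3318413)) = Add(1573, Mul(-1, 3318413)) = Add(1573, -3318413) = -3316840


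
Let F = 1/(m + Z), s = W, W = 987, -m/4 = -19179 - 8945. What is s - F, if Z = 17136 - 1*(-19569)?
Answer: 147261386/149201 ≈ 987.00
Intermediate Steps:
Z = 36705 (Z = 17136 + 19569 = 36705)
m = 112496 (m = -4*(-19179 - 8945) = -4*(-28124) = 112496)
s = 987
F = 1/149201 (F = 1/(112496 + 36705) = 1/149201 ≈ 6.7024e-6)
s - F = 987 - 1*1/149201 = 987 - 1/149201 = 147261386/149201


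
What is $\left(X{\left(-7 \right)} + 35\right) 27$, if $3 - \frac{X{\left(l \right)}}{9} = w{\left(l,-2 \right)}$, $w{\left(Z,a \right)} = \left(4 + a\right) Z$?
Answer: $5076$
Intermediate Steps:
$w{\left(Z,a \right)} = Z \left(4 + a\right)$
$X{\left(l \right)} = 27 - 18 l$ ($X{\left(l \right)} = 27 - 9 l \left(4 - 2\right) = 27 - 9 l 2 = 27 - 9 \cdot 2 l = 27 - 18 l$)
$\left(X{\left(-7 \right)} + 35\right) 27 = \left(\left(27 - -126\right) + 35\right) 27 = \left(\left(27 + 126\right) + 35\right) 27 = \left(153 + 35\right) 27 = 188 \cdot 27 = 5076$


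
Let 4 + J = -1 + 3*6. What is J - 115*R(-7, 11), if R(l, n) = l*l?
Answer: -5622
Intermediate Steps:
J = 13 (J = -4 + (-1 + 3*6) = -4 + (-1 + 18) = -4 + 17 = 13)
R(l, n) = l²
J - 115*R(-7, 11) = 13 - 115*(-7)² = 13 - 115*49 = 13 - 5635 = -5622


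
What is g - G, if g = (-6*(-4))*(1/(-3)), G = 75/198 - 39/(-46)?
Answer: -7003/759 ≈ -9.2266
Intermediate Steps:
G = 931/759 (G = 75*(1/198) - 39*(-1/46) = 25/66 + 39/46 = 931/759 ≈ 1.2266)
g = -8 (g = 24*(1*(-⅓)) = 24*(-⅓) = -8)
g - G = -8 - 1*931/759 = -8 - 931/759 = -7003/759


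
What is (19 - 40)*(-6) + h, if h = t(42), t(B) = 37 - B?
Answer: 121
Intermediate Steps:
h = -5 (h = 37 - 1*42 = 37 - 42 = -5)
(19 - 40)*(-6) + h = (19 - 40)*(-6) - 5 = -21*(-6) - 5 = 126 - 5 = 121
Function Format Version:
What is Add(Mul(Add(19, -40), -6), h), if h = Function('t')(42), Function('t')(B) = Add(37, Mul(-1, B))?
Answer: 121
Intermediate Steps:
h = -5 (h = Add(37, Mul(-1, 42)) = Add(37, -42) = -5)
Add(Mul(Add(19, -40), -6), h) = Add(Mul(Add(19, -40), -6), -5) = Add(Mul(-21, -6), -5) = Add(126, -5) = 121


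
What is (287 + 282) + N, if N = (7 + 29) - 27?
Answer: 578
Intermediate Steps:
N = 9 (N = 36 - 27 = 9)
(287 + 282) + N = (287 + 282) + 9 = 569 + 9 = 578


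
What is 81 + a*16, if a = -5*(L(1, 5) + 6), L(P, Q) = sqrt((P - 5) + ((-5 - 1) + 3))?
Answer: -399 - 80*I*sqrt(7) ≈ -399.0 - 211.66*I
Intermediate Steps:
L(P, Q) = sqrt(-8 + P) (L(P, Q) = sqrt((-5 + P) + (-6 + 3)) = sqrt((-5 + P) - 3) = sqrt(-8 + P))
a = -30 - 5*I*sqrt(7) (a = -5*(sqrt(-8 + 1) + 6) = -5*(sqrt(-7) + 6) = -5*(I*sqrt(7) + 6) = -5*(6 + I*sqrt(7)) = -30 - 5*I*sqrt(7) ≈ -30.0 - 13.229*I)
81 + a*16 = 81 + (-30 - 5*I*sqrt(7))*16 = 81 + (-480 - 80*I*sqrt(7)) = -399 - 80*I*sqrt(7)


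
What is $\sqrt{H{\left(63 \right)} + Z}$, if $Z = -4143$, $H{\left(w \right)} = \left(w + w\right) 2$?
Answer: $i \sqrt{3891} \approx 62.378 i$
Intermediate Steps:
$H{\left(w \right)} = 4 w$ ($H{\left(w \right)} = 2 w 2 = 4 w$)
$\sqrt{H{\left(63 \right)} + Z} = \sqrt{4 \cdot 63 - 4143} = \sqrt{252 - 4143} = \sqrt{-3891} = i \sqrt{3891}$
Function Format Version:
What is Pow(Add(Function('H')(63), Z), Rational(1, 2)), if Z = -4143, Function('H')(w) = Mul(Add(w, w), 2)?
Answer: Mul(I, Pow(3891, Rational(1, 2))) ≈ Mul(62.378, I)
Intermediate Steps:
Function('H')(w) = Mul(4, w) (Function('H')(w) = Mul(Mul(2, w), 2) = Mul(4, w))
Pow(Add(Function('H')(63), Z), Rational(1, 2)) = Pow(Add(Mul(4, 63), -4143), Rational(1, 2)) = Pow(Add(252, -4143), Rational(1, 2)) = Pow(-3891, Rational(1, 2)) = Mul(I, Pow(3891, Rational(1, 2)))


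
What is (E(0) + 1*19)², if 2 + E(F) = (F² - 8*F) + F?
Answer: 289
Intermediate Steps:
E(F) = -2 + F² - 7*F (E(F) = -2 + ((F² - 8*F) + F) = -2 + (F² - 7*F) = -2 + F² - 7*F)
(E(0) + 1*19)² = ((-2 + 0² - 7*0) + 1*19)² = ((-2 + 0 + 0) + 19)² = (-2 + 19)² = 17² = 289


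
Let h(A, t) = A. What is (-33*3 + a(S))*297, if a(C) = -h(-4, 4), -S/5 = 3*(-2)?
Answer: -28215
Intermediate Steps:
S = 30 (S = -15*(-2) = -5*(-6) = 30)
a(C) = 4 (a(C) = -1*(-4) = 4)
(-33*3 + a(S))*297 = (-33*3 + 4)*297 = (-99 + 4)*297 = -95*297 = -28215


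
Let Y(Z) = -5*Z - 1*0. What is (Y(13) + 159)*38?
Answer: 3572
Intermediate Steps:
Y(Z) = -5*Z (Y(Z) = -5*Z + 0 = -5*Z)
(Y(13) + 159)*38 = (-5*13 + 159)*38 = (-65 + 159)*38 = 94*38 = 3572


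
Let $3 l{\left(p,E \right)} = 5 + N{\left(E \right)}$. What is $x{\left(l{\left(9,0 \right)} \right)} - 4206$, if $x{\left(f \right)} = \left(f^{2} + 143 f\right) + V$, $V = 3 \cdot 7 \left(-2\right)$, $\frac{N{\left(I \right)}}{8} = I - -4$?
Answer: $- \frac{20990}{9} \approx -2332.2$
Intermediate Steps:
$N{\left(I \right)} = 32 + 8 I$ ($N{\left(I \right)} = 8 \left(I - -4\right) = 8 \left(I + 4\right) = 8 \left(4 + I\right) = 32 + 8 I$)
$l{\left(p,E \right)} = \frac{37}{3} + \frac{8 E}{3}$ ($l{\left(p,E \right)} = \frac{5 + \left(32 + 8 E\right)}{3} = \frac{37 + 8 E}{3} = \frac{37}{3} + \frac{8 E}{3}$)
$V = -42$ ($V = 21 \left(-2\right) = -42$)
$x{\left(f \right)} = -42 + f^{2} + 143 f$ ($x{\left(f \right)} = \left(f^{2} + 143 f\right) - 42 = -42 + f^{2} + 143 f$)
$x{\left(l{\left(9,0 \right)} \right)} - 4206 = \left(-42 + \left(\frac{37}{3} + \frac{8}{3} \cdot 0\right)^{2} + 143 \left(\frac{37}{3} + \frac{8}{3} \cdot 0\right)\right) - 4206 = \left(-42 + \left(\frac{37}{3} + 0\right)^{2} + 143 \left(\frac{37}{3} + 0\right)\right) - 4206 = \left(-42 + \left(\frac{37}{3}\right)^{2} + 143 \cdot \frac{37}{3}\right) - 4206 = \left(-42 + \frac{1369}{9} + \frac{5291}{3}\right) - 4206 = \frac{16864}{9} - 4206 = - \frac{20990}{9}$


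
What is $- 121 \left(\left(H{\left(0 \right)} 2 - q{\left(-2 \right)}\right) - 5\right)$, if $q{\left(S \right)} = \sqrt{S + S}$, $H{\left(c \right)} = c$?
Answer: $605 + 242 i \approx 605.0 + 242.0 i$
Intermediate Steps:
$q{\left(S \right)} = \sqrt{2} \sqrt{S}$ ($q{\left(S \right)} = \sqrt{2 S} = \sqrt{2} \sqrt{S}$)
$- 121 \left(\left(H{\left(0 \right)} 2 - q{\left(-2 \right)}\right) - 5\right) = - 121 \left(\left(0 \cdot 2 - \sqrt{2} \sqrt{-2}\right) - 5\right) = - 121 \left(\left(0 - \sqrt{2} i \sqrt{2}\right) - 5\right) = - 121 \left(\left(0 - 2 i\right) - 5\right) = - 121 \left(- 2 i - 5\right) = - 121 \left(-5 - 2 i\right) = 605 + 242 i$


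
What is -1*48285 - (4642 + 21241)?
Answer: -74168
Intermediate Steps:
-1*48285 - (4642 + 21241) = -48285 - 1*25883 = -48285 - 25883 = -74168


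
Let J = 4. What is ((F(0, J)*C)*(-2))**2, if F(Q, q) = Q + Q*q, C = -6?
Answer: 0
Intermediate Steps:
((F(0, J)*C)*(-2))**2 = (((0*(1 + 4))*(-6))*(-2))**2 = (((0*5)*(-6))*(-2))**2 = ((0*(-6))*(-2))**2 = (0*(-2))**2 = 0**2 = 0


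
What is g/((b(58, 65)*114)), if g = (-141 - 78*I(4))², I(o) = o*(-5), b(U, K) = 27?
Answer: 223729/342 ≈ 654.18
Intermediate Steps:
I(o) = -5*o
g = 2013561 (g = (-141 - (-390)*4)² = (-141 - 78*(-20))² = (-141 + 1560)² = 1419² = 2013561)
g/((b(58, 65)*114)) = 2013561/((27*114)) = 2013561/3078 = 2013561*(1/3078) = 223729/342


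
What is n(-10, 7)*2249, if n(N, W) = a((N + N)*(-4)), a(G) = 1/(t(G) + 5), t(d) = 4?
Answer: 2249/9 ≈ 249.89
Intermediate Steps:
a(G) = ⅑ (a(G) = 1/(4 + 5) = 1/9 = ⅑)
n(N, W) = ⅑
n(-10, 7)*2249 = (⅑)*2249 = 2249/9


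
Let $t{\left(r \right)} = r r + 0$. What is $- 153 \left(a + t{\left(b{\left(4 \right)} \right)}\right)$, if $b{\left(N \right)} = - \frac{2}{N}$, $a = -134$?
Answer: $\frac{81855}{4} \approx 20464.0$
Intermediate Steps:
$t{\left(r \right)} = r^{2}$ ($t{\left(r \right)} = r^{2} + 0 = r^{2}$)
$- 153 \left(a + t{\left(b{\left(4 \right)} \right)}\right) = - 153 \left(-134 + \left(- \frac{2}{4}\right)^{2}\right) = - 153 \left(-134 + \left(\left(-2\right) \frac{1}{4}\right)^{2}\right) = - 153 \left(-134 + \left(- \frac{1}{2}\right)^{2}\right) = - 153 \left(-134 + \frac{1}{4}\right) = \left(-153\right) \left(- \frac{535}{4}\right) = \frac{81855}{4}$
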